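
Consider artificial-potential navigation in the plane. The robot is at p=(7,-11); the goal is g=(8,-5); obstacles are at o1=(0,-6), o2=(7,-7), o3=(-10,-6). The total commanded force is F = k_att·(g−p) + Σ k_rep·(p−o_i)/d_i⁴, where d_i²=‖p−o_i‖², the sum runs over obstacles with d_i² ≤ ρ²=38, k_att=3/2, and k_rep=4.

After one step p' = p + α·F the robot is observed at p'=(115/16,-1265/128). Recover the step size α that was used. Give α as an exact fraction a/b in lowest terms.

F_att = 3/2·(g−p) = 3/2·(1,6) = (1.5000,9.0000)
o1: d²=74 > ρ²=38 → inactive
o2: d²=16 ≤ ρ²=38; F_rep = 4·(0,-4)/16² = (0.0000,-0.0625)
o3: d²=314 > ρ²=38 → inactive
F = F_att + ΣF_rep = (1.5000,8.9375)
Δp = p'−p = (0.1875,1.1172); α = Δx/Fx = (3/16) / (3/2) = 1/8
check: Δy/Fy = (143/128) / (143/16) = 1/8 ✓

α = 1/8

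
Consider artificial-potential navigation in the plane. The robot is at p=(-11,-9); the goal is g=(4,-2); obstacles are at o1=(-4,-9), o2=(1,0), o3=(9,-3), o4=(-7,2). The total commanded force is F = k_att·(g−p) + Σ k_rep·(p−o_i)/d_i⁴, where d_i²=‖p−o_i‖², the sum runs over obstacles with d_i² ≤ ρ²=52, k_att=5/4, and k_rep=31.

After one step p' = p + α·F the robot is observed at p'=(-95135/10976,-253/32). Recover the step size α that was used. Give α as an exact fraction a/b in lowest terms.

α = 1/8

F_att = 5/4·(g−p) = 5/4·(15,7) = (18.7500,8.7500)
o1: d²=49 ≤ ρ²=52; F_rep = 31·(-7,0)/49² = (-0.0904,0.0000)
o2: d²=225 > ρ²=52 → inactive
o3: d²=436 > ρ²=52 → inactive
o4: d²=137 > ρ²=52 → inactive
F = F_att + ΣF_rep = (18.6596,8.7500)
Δp = p'−p = (2.3325,1.0938); α = Δx/Fx = (25601/10976) / (25601/1372) = 1/8
check: Δy/Fy = (35/32) / (35/4) = 1/8 ✓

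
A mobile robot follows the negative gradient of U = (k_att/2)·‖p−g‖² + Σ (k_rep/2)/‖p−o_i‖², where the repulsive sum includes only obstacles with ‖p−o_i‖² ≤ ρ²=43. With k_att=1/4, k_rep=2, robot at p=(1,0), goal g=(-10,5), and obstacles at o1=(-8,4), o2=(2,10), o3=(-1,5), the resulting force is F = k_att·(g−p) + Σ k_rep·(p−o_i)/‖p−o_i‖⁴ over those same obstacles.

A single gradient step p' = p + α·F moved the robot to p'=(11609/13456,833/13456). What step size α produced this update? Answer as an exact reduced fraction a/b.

F_att = 1/4·(g−p) = 1/4·(-11,5) = (-2.7500,1.2500)
o1: d²=97 > ρ²=43 → inactive
o2: d²=101 > ρ²=43 → inactive
o3: d²=29 ≤ ρ²=43; F_rep = 2·(2,-5)/29² = (0.0048,-0.0119)
F = F_att + ΣF_rep = (-2.7452,1.2381)
Δp = p'−p = (-0.1373,0.0619); α = Δx/Fx = (-1847/13456) / (-9235/3364) = 1/20
check: Δy/Fy = (833/13456) / (4165/3364) = 1/20 ✓

α = 1/20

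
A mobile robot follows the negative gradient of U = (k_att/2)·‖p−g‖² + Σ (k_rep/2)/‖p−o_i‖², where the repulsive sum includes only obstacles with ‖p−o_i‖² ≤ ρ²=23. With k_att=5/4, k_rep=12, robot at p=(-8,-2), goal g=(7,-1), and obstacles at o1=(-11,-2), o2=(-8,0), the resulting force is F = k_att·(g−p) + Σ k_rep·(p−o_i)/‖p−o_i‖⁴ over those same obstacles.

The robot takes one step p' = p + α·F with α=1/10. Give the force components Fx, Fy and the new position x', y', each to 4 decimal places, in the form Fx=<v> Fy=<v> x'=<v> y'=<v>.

F_att = 5/4·(g−p) = 5/4·(15,1) = (18.7500,1.2500)
o1: d²=9 ≤ ρ²=23; F_rep = 12·(3,0)/9² = (0.4444,0.0000)
o2: d²=4 ≤ ρ²=23; F_rep = 12·(0,-2)/4² = (0.0000,-1.5000)
F = F_att + ΣF_rep = (19.1944,-0.2500)
p' = p + 1/10·F = (-6.0806,-2.0250)

Fx=19.1944 Fy=-0.2500 x'=-6.0806 y'=-2.0250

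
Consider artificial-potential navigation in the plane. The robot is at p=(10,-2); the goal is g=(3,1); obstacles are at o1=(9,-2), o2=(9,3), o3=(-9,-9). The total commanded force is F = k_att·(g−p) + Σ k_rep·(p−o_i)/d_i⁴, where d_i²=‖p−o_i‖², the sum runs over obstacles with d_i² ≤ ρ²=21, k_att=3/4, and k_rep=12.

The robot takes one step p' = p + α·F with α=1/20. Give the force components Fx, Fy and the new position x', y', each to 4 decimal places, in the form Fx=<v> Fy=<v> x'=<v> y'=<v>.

F_att = 3/4·(g−p) = 3/4·(-7,3) = (-5.2500,2.2500)
o1: d²=1 ≤ ρ²=21; F_rep = 12·(1,0)/1² = (12.0000,0.0000)
o2: d²=26 > ρ²=21 → inactive
o3: d²=410 > ρ²=21 → inactive
F = F_att + ΣF_rep = (6.7500,2.2500)
p' = p + 1/20·F = (10.3375,-1.8875)

Fx=6.7500 Fy=2.2500 x'=10.3375 y'=-1.8875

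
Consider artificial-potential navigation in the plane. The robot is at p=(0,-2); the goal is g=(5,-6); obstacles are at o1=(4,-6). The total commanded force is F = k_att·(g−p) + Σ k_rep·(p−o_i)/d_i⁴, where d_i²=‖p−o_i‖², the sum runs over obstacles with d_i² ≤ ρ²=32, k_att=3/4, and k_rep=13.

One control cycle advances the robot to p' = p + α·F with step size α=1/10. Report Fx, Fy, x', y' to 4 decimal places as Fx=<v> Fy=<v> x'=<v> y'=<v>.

Fx=3.6992 Fy=-2.9492 x'=0.3699 y'=-2.2949

F_att = 3/4·(g−p) = 3/4·(5,-4) = (3.7500,-3.0000)
o1: d²=32 ≤ ρ²=32; F_rep = 13·(-4,4)/32² = (-0.0508,0.0508)
F = F_att + ΣF_rep = (3.6992,-2.9492)
p' = p + 1/10·F = (0.3699,-2.2949)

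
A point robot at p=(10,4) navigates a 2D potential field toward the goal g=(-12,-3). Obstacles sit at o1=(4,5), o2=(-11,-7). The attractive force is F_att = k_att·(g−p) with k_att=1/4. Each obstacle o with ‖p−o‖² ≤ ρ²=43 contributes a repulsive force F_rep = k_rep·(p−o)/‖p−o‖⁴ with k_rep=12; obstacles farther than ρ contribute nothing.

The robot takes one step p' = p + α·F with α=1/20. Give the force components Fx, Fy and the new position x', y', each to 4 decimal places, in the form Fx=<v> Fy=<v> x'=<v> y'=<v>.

F_att = 1/4·(g−p) = 1/4·(-22,-7) = (-5.5000,-1.7500)
o1: d²=37 ≤ ρ²=43; F_rep = 12·(6,-1)/37² = (0.0526,-0.0088)
o2: d²=562 > ρ²=43 → inactive
F = F_att + ΣF_rep = (-5.4474,-1.7588)
p' = p + 1/20·F = (9.7276,3.9121)

Fx=-5.4474 Fy=-1.7588 x'=9.7276 y'=3.9121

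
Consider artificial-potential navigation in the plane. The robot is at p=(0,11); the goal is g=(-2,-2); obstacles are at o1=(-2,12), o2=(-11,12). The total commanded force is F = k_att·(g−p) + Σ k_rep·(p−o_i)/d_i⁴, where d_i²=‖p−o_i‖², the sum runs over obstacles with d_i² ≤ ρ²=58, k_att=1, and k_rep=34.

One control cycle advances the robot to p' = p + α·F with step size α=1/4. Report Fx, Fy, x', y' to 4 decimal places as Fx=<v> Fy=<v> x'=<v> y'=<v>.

F_att = 1·(g−p) = 1·(-2,-13) = (-2.0000,-13.0000)
o1: d²=5 ≤ ρ²=58; F_rep = 34·(2,-1)/5² = (2.7200,-1.3600)
o2: d²=122 > ρ²=58 → inactive
F = F_att + ΣF_rep = (0.7200,-14.3600)
p' = p + 1/4·F = (0.1800,7.4100)

Fx=0.7200 Fy=-14.3600 x'=0.1800 y'=7.4100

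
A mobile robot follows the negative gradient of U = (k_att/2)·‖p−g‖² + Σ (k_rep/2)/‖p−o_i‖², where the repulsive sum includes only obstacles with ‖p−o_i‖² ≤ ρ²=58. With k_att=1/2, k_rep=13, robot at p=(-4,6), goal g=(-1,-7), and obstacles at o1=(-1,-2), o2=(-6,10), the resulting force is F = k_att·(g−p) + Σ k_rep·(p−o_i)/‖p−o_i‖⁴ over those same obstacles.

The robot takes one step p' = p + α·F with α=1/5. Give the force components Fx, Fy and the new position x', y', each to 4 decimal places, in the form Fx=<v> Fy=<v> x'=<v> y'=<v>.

Fx=1.5650 Fy=-6.6300 x'=-3.6870 y'=4.6740

F_att = 1/2·(g−p) = 1/2·(3,-13) = (1.5000,-6.5000)
o1: d²=73 > ρ²=58 → inactive
o2: d²=20 ≤ ρ²=58; F_rep = 13·(2,-4)/20² = (0.0650,-0.1300)
F = F_att + ΣF_rep = (1.5650,-6.6300)
p' = p + 1/5·F = (-3.6870,4.6740)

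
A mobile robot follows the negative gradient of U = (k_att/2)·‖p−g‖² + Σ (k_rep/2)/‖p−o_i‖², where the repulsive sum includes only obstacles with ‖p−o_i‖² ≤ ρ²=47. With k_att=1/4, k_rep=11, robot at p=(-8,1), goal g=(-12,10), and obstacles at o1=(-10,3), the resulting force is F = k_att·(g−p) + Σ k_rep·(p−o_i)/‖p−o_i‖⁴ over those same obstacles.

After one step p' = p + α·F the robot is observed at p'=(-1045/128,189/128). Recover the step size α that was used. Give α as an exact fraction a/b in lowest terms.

α = 1/4

F_att = 1/4·(g−p) = 1/4·(-4,9) = (-1.0000,2.2500)
o1: d²=8 ≤ ρ²=47; F_rep = 11·(2,-2)/8² = (0.3438,-0.3438)
F = F_att + ΣF_rep = (-0.6562,1.9062)
Δp = p'−p = (-0.1641,0.4766); α = Δx/Fx = (-21/128) / (-21/32) = 1/4
check: Δy/Fy = (61/128) / (61/32) = 1/4 ✓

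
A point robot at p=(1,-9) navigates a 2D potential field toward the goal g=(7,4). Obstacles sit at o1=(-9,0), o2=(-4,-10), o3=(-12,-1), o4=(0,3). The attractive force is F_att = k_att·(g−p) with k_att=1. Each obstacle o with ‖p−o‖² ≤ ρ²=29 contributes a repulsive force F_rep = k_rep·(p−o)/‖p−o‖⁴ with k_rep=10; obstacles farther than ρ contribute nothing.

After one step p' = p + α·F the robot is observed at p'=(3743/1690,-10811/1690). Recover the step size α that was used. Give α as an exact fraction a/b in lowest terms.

α = 1/5

F_att = 1·(g−p) = 1·(6,13) = (6.0000,13.0000)
o1: d²=181 > ρ²=29 → inactive
o2: d²=26 ≤ ρ²=29; F_rep = 10·(5,1)/26² = (0.0740,0.0148)
o3: d²=233 > ρ²=29 → inactive
o4: d²=145 > ρ²=29 → inactive
F = F_att + ΣF_rep = (6.0740,13.0148)
Δp = p'−p = (1.2148,2.6030); α = Δx/Fx = (2053/1690) / (2053/338) = 1/5
check: Δy/Fy = (4399/1690) / (4399/338) = 1/5 ✓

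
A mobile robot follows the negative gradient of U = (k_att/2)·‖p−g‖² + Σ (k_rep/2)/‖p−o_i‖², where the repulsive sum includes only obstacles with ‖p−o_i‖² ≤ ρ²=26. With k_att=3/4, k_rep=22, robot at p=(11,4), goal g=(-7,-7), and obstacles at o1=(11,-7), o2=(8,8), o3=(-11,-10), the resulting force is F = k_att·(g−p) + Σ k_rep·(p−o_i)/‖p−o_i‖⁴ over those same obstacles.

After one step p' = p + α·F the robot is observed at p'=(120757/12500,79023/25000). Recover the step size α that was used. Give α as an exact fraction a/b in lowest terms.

α = 1/10

F_att = 3/4·(g−p) = 3/4·(-18,-11) = (-13.5000,-8.2500)
o1: d²=121 > ρ²=26 → inactive
o2: d²=25 ≤ ρ²=26; F_rep = 22·(3,-4)/25² = (0.1056,-0.1408)
o3: d²=680 > ρ²=26 → inactive
F = F_att + ΣF_rep = (-13.3944,-8.3908)
Δp = p'−p = (-1.3394,-0.8391); α = Δx/Fx = (-16743/12500) / (-16743/1250) = 1/10
check: Δy/Fy = (-20977/25000) / (-20977/2500) = 1/10 ✓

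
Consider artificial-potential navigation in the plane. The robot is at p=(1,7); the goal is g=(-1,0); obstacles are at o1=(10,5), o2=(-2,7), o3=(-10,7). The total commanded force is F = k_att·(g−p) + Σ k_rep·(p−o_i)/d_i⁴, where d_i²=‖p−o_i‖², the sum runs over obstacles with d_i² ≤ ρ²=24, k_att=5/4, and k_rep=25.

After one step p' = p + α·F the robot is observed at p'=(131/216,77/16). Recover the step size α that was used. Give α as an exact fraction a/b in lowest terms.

α = 1/4

F_att = 5/4·(g−p) = 5/4·(-2,-7) = (-2.5000,-8.7500)
o1: d²=85 > ρ²=24 → inactive
o2: d²=9 ≤ ρ²=24; F_rep = 25·(3,0)/9² = (0.9259,0.0000)
o3: d²=121 > ρ²=24 → inactive
F = F_att + ΣF_rep = (-1.5741,-8.7500)
Δp = p'−p = (-0.3935,-2.1875); α = Δx/Fx = (-85/216) / (-85/54) = 1/4
check: Δy/Fy = (-35/16) / (-35/4) = 1/4 ✓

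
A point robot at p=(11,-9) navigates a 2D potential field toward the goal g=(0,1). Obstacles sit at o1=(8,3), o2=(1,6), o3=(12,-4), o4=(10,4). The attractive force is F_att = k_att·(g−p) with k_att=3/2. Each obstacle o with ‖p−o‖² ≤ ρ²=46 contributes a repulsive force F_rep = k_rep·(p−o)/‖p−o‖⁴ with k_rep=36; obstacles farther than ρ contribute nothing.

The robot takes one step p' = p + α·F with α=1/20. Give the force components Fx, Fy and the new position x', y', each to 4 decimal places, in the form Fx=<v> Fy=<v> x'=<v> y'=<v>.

F_att = 3/2·(g−p) = 3/2·(-11,10) = (-16.5000,15.0000)
o1: d²=153 > ρ²=46 → inactive
o2: d²=325 > ρ²=46 → inactive
o3: d²=26 ≤ ρ²=46; F_rep = 36·(-1,-5)/26² = (-0.0533,-0.2663)
o4: d²=170 > ρ²=46 → inactive
F = F_att + ΣF_rep = (-16.5533,14.7337)
p' = p + 1/20·F = (10.1723,-8.2633)

Fx=-16.5533 Fy=14.7337 x'=10.1723 y'=-8.2633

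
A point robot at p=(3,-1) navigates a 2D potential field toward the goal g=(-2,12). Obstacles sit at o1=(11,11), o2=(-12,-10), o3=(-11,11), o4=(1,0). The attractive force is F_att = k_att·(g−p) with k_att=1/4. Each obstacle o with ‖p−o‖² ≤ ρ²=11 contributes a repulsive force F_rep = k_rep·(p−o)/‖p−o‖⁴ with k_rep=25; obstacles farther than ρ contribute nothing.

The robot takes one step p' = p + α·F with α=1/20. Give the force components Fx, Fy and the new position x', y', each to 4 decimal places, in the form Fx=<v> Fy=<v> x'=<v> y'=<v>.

Fx=0.7500 Fy=2.2500 x'=3.0375 y'=-0.8875

F_att = 1/4·(g−p) = 1/4·(-5,13) = (-1.2500,3.2500)
o1: d²=208 > ρ²=11 → inactive
o2: d²=306 > ρ²=11 → inactive
o3: d²=340 > ρ²=11 → inactive
o4: d²=5 ≤ ρ²=11; F_rep = 25·(2,-1)/5² = (2.0000,-1.0000)
F = F_att + ΣF_rep = (0.7500,2.2500)
p' = p + 1/20·F = (3.0375,-0.8875)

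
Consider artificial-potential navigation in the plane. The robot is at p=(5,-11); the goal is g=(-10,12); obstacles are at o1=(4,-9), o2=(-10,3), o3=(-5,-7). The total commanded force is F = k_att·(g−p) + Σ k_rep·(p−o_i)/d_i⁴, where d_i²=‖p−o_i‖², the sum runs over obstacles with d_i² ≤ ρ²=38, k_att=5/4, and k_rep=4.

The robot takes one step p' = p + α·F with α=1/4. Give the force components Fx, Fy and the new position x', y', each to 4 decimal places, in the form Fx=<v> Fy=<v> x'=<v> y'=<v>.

Fx=-18.5900 Fy=28.4300 x'=0.3525 y'=-3.8925

F_att = 5/4·(g−p) = 5/4·(-15,23) = (-18.7500,28.7500)
o1: d²=5 ≤ ρ²=38; F_rep = 4·(1,-2)/5² = (0.1600,-0.3200)
o2: d²=421 > ρ²=38 → inactive
o3: d²=116 > ρ²=38 → inactive
F = F_att + ΣF_rep = (-18.5900,28.4300)
p' = p + 1/4·F = (0.3525,-3.8925)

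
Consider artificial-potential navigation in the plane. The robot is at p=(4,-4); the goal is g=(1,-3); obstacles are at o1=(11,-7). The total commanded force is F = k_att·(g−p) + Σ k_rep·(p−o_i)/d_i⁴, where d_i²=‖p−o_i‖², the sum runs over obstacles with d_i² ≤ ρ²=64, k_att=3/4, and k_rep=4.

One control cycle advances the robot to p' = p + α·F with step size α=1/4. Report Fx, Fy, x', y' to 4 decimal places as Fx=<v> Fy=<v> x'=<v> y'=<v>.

F_att = 3/4·(g−p) = 3/4·(-3,1) = (-2.2500,0.7500)
o1: d²=58 ≤ ρ²=64; F_rep = 4·(-7,3)/58² = (-0.0083,0.0036)
F = F_att + ΣF_rep = (-2.2583,0.7536)
p' = p + 1/4·F = (3.4354,-3.8116)

Fx=-2.2583 Fy=0.7536 x'=3.4354 y'=-3.8116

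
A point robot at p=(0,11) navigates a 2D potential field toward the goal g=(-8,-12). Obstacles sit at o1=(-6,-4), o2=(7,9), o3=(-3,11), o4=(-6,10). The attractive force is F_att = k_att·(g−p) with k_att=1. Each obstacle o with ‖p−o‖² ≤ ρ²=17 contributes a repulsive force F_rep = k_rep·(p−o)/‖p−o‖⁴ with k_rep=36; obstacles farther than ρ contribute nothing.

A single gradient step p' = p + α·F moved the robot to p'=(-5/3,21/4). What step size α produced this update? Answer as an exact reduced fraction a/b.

α = 1/4

F_att = 1·(g−p) = 1·(-8,-23) = (-8.0000,-23.0000)
o1: d²=261 > ρ²=17 → inactive
o2: d²=53 > ρ²=17 → inactive
o3: d²=9 ≤ ρ²=17; F_rep = 36·(3,0)/9² = (1.3333,0.0000)
o4: d²=37 > ρ²=17 → inactive
F = F_att + ΣF_rep = (-6.6667,-23.0000)
Δp = p'−p = (-1.6667,-5.7500); α = Δx/Fx = (-5/3) / (-20/3) = 1/4
check: Δy/Fy = (-23/4) / (-23) = 1/4 ✓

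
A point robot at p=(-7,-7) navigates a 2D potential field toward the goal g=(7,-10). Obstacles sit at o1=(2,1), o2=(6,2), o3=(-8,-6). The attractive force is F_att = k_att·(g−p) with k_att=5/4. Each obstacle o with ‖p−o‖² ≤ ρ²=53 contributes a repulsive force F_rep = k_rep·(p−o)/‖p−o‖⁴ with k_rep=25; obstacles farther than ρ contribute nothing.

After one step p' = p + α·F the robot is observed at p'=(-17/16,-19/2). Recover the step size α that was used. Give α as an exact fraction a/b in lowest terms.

F_att = 5/4·(g−p) = 5/4·(14,-3) = (17.5000,-3.7500)
o1: d²=145 > ρ²=53 → inactive
o2: d²=250 > ρ²=53 → inactive
o3: d²=2 ≤ ρ²=53; F_rep = 25·(1,-1)/2² = (6.2500,-6.2500)
F = F_att + ΣF_rep = (23.7500,-10.0000)
Δp = p'−p = (5.9375,-2.5000); α = Δx/Fx = (95/16) / (95/4) = 1/4
check: Δy/Fy = (-5/2) / (-10) = 1/4 ✓

α = 1/4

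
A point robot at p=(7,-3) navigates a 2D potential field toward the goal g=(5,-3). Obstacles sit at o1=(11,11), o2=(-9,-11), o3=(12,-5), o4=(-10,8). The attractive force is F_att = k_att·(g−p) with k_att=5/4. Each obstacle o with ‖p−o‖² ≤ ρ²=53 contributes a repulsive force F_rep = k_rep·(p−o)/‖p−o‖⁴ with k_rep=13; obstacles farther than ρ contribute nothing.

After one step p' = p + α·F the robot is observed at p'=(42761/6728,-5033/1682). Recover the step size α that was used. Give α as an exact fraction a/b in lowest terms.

F_att = 5/4·(g−p) = 5/4·(-2,0) = (-2.5000,0.0000)
o1: d²=212 > ρ²=53 → inactive
o2: d²=320 > ρ²=53 → inactive
o3: d²=29 ≤ ρ²=53; F_rep = 13·(-5,2)/29² = (-0.0773,0.0309)
o4: d²=410 > ρ²=53 → inactive
F = F_att + ΣF_rep = (-2.5773,0.0309)
Δp = p'−p = (-0.6443,0.0077); α = Δx/Fx = (-4335/6728) / (-4335/1682) = 1/4
check: Δy/Fy = (13/1682) / (26/841) = 1/4 ✓

α = 1/4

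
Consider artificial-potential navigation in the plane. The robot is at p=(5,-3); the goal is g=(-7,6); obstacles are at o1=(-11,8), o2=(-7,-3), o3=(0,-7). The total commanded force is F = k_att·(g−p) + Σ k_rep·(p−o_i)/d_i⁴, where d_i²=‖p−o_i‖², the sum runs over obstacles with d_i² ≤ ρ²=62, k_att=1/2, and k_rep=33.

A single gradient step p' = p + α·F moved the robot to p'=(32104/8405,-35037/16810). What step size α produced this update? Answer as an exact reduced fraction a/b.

α = 1/5

F_att = 1/2·(g−p) = 1/2·(-12,9) = (-6.0000,4.5000)
o1: d²=377 > ρ²=62 → inactive
o2: d²=144 > ρ²=62 → inactive
o3: d²=41 ≤ ρ²=62; F_rep = 33·(5,4)/41² = (0.0982,0.0785)
F = F_att + ΣF_rep = (-5.9018,4.5785)
Δp = p'−p = (-1.1804,0.9157); α = Δx/Fx = (-9921/8405) / (-9921/1681) = 1/5
check: Δy/Fy = (15393/16810) / (15393/3362) = 1/5 ✓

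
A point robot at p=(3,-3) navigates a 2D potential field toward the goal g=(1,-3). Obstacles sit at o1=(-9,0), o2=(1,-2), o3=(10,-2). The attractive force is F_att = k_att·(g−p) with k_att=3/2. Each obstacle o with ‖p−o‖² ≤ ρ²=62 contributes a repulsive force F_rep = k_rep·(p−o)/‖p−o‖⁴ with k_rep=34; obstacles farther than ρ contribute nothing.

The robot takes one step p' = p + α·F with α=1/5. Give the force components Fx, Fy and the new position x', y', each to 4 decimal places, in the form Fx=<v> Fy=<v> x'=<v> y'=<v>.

F_att = 3/2·(g−p) = 3/2·(-2,0) = (-3.0000,0.0000)
o1: d²=153 > ρ²=62 → inactive
o2: d²=5 ≤ ρ²=62; F_rep = 34·(2,-1)/5² = (2.7200,-1.3600)
o3: d²=50 ≤ ρ²=62; F_rep = 34·(-7,-1)/50² = (-0.0952,-0.0136)
F = F_att + ΣF_rep = (-0.3752,-1.3736)
p' = p + 1/5·F = (2.9250,-3.2747)

Fx=-0.3752 Fy=-1.3736 x'=2.9250 y'=-3.2747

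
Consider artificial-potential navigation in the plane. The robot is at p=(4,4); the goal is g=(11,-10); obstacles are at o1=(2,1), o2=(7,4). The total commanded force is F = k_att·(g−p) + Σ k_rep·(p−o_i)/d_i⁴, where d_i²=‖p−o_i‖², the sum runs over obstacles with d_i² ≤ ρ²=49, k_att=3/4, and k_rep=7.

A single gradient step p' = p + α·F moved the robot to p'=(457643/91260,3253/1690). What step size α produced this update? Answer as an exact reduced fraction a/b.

F_att = 3/4·(g−p) = 3/4·(7,-14) = (5.2500,-10.5000)
o1: d²=13 ≤ ρ²=49; F_rep = 7·(2,3)/13² = (0.0828,0.1243)
o2: d²=9 ≤ ρ²=49; F_rep = 7·(-3,0)/9² = (-0.2593,0.0000)
F = F_att + ΣF_rep = (5.0736,-10.3757)
Δp = p'−p = (1.0147,-2.0751); α = Δx/Fx = (92603/91260) / (92603/18252) = 1/5
check: Δy/Fy = (-3507/1690) / (-3507/338) = 1/5 ✓

α = 1/5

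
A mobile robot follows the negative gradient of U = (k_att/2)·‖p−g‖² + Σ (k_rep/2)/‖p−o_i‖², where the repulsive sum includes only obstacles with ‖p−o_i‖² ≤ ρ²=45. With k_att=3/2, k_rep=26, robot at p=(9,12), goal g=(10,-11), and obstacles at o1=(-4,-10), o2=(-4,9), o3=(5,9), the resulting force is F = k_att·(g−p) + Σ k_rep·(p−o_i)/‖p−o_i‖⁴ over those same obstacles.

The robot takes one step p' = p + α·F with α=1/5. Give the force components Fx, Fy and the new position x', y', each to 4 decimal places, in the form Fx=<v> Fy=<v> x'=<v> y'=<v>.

F_att = 3/2·(g−p) = 3/2·(1,-23) = (1.5000,-34.5000)
o1: d²=653 > ρ²=45 → inactive
o2: d²=178 > ρ²=45 → inactive
o3: d²=25 ≤ ρ²=45; F_rep = 26·(4,3)/25² = (0.1664,0.1248)
F = F_att + ΣF_rep = (1.6664,-34.3752)
p' = p + 1/5·F = (9.3333,5.1250)

Fx=1.6664 Fy=-34.3752 x'=9.3333 y'=5.1250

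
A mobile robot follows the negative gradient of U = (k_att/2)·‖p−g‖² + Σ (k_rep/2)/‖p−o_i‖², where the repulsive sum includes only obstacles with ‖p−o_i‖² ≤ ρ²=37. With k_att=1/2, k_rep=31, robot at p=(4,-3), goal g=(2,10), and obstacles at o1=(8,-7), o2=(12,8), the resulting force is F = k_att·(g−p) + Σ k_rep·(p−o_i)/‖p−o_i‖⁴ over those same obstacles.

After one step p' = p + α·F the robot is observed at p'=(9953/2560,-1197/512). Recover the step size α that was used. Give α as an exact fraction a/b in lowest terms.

α = 1/10

F_att = 1/2·(g−p) = 1/2·(-2,13) = (-1.0000,6.5000)
o1: d²=32 ≤ ρ²=37; F_rep = 31·(-4,4)/32² = (-0.1211,0.1211)
o2: d²=185 > ρ²=37 → inactive
F = F_att + ΣF_rep = (-1.1211,6.6211)
Δp = p'−p = (-0.1121,0.6621); α = Δx/Fx = (-287/2560) / (-287/256) = 1/10
check: Δy/Fy = (339/512) / (1695/256) = 1/10 ✓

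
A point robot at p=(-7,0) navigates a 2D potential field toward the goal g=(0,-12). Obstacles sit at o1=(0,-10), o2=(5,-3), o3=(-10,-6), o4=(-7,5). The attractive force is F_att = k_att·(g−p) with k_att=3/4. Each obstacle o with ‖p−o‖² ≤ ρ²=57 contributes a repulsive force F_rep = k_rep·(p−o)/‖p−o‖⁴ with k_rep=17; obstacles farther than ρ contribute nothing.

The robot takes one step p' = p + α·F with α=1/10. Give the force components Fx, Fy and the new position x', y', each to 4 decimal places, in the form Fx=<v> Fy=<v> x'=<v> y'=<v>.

Fx=5.2752 Fy=-9.0856 x'=-6.4725 y'=-0.9086

F_att = 3/4·(g−p) = 3/4·(7,-12) = (5.2500,-9.0000)
o1: d²=149 > ρ²=57 → inactive
o2: d²=153 > ρ²=57 → inactive
o3: d²=45 ≤ ρ²=57; F_rep = 17·(3,6)/45² = (0.0252,0.0504)
o4: d²=25 ≤ ρ²=57; F_rep = 17·(0,-5)/25² = (0.0000,-0.1360)
F = F_att + ΣF_rep = (5.2752,-9.0856)
p' = p + 1/10·F = (-6.4725,-0.9086)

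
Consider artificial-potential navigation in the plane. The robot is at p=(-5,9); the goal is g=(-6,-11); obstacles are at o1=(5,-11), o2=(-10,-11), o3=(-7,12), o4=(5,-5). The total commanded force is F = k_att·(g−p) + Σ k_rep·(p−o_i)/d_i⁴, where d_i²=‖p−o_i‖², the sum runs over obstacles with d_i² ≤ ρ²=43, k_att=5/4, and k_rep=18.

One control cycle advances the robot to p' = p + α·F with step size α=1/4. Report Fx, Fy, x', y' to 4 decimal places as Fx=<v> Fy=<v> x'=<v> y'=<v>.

F_att = 5/4·(g−p) = 5/4·(-1,-20) = (-1.2500,-25.0000)
o1: d²=500 > ρ²=43 → inactive
o2: d²=425 > ρ²=43 → inactive
o3: d²=13 ≤ ρ²=43; F_rep = 18·(2,-3)/13² = (0.2130,-0.3195)
o4: d²=296 > ρ²=43 → inactive
F = F_att + ΣF_rep = (-1.0370,-25.3195)
p' = p + 1/4·F = (-5.2592,2.6701)

Fx=-1.0370 Fy=-25.3195 x'=-5.2592 y'=2.6701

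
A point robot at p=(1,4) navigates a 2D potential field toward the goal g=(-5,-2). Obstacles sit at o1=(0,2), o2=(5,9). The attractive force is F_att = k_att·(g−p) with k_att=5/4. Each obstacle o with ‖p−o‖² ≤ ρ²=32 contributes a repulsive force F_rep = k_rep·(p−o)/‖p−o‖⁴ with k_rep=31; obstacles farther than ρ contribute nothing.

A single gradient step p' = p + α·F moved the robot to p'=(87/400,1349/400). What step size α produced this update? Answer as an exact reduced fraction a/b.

α = 1/8

F_att = 5/4·(g−p) = 5/4·(-6,-6) = (-7.5000,-7.5000)
o1: d²=5 ≤ ρ²=32; F_rep = 31·(1,2)/5² = (1.2400,2.4800)
o2: d²=41 > ρ²=32 → inactive
F = F_att + ΣF_rep = (-6.2600,-5.0200)
Δp = p'−p = (-0.7825,-0.6275); α = Δx/Fx = (-313/400) / (-313/50) = 1/8
check: Δy/Fy = (-251/400) / (-251/50) = 1/8 ✓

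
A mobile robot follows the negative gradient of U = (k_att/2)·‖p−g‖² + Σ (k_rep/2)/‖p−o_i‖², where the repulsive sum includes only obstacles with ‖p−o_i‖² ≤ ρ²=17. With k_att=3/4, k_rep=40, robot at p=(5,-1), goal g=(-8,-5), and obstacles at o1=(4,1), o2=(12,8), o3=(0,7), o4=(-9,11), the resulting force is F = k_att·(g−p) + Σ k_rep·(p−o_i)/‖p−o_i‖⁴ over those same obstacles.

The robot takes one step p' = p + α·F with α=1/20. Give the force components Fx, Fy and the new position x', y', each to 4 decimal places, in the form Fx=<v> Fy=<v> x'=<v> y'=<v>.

F_att = 3/4·(g−p) = 3/4·(-13,-4) = (-9.7500,-3.0000)
o1: d²=5 ≤ ρ²=17; F_rep = 40·(1,-2)/5² = (1.6000,-3.2000)
o2: d²=130 > ρ²=17 → inactive
o3: d²=89 > ρ²=17 → inactive
o4: d²=340 > ρ²=17 → inactive
F = F_att + ΣF_rep = (-8.1500,-6.2000)
p' = p + 1/20·F = (4.5925,-1.3100)

Fx=-8.1500 Fy=-6.2000 x'=4.5925 y'=-1.3100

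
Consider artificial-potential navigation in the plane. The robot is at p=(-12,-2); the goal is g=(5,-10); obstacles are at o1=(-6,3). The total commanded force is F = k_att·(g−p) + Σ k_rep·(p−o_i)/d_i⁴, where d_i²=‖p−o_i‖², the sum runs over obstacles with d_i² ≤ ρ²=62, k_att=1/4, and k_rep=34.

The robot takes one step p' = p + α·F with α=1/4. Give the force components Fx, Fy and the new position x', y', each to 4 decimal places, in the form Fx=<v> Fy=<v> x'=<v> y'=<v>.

F_att = 1/4·(g−p) = 1/4·(17,-8) = (4.2500,-2.0000)
o1: d²=61 ≤ ρ²=62; F_rep = 34·(-6,-5)/61² = (-0.0548,-0.0457)
F = F_att + ΣF_rep = (4.1952,-2.0457)
p' = p + 1/4·F = (-10.9512,-2.5114)

Fx=4.1952 Fy=-2.0457 x'=-10.9512 y'=-2.5114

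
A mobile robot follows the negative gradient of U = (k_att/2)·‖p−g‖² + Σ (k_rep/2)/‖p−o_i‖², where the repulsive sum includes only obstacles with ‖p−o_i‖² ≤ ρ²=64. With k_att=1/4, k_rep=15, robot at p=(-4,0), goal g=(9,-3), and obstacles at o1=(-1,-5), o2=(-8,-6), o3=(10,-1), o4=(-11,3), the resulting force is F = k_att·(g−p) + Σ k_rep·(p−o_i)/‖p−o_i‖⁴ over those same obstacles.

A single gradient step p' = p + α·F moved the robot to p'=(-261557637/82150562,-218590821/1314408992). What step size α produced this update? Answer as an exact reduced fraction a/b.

α = 1/4

F_att = 1/4·(g−p) = 1/4·(13,-3) = (3.2500,-0.7500)
o1: d²=34 ≤ ρ²=64; F_rep = 15·(-3,5)/34² = (-0.0389,0.0649)
o2: d²=52 ≤ ρ²=64; F_rep = 15·(4,6)/52² = (0.0222,0.0333)
o3: d²=197 > ρ²=64 → inactive
o4: d²=58 ≤ ρ²=64; F_rep = 15·(7,-3)/58² = (0.0312,-0.0134)
F = F_att + ΣF_rep = (3.2645,-0.6652)
Δp = p'−p = (0.8161,-0.1663); α = Δx/Fx = (67044611/82150562) / (134089222/41075281) = 1/4
check: Δy/Fy = (-218590821/1314408992) / (-218590821/328602248) = 1/4 ✓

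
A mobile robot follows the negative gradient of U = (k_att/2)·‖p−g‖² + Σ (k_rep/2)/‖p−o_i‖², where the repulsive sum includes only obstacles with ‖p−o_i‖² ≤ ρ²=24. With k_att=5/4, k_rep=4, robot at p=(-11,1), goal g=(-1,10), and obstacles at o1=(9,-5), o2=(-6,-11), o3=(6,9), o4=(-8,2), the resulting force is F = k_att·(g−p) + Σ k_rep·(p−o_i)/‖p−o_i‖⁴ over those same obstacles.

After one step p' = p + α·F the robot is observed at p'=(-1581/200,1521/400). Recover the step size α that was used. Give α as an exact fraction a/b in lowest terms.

α = 1/4

F_att = 5/4·(g−p) = 5/4·(10,9) = (12.5000,11.2500)
o1: d²=436 > ρ²=24 → inactive
o2: d²=169 > ρ²=24 → inactive
o3: d²=353 > ρ²=24 → inactive
o4: d²=10 ≤ ρ²=24; F_rep = 4·(-3,-1)/10² = (-0.1200,-0.0400)
F = F_att + ΣF_rep = (12.3800,11.2100)
Δp = p'−p = (3.0950,2.8025); α = Δx/Fx = (619/200) / (619/50) = 1/4
check: Δy/Fy = (1121/400) / (1121/100) = 1/4 ✓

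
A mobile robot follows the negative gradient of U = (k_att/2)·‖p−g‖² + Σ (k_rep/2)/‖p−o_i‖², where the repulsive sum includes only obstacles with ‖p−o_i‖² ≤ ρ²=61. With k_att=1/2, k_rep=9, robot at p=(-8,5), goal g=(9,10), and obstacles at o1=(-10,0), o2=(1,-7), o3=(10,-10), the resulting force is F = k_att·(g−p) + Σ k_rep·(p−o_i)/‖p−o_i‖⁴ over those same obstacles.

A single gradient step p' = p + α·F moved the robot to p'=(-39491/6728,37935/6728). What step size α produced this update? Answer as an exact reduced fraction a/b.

α = 1/4

F_att = 1/2·(g−p) = 1/2·(17,5) = (8.5000,2.5000)
o1: d²=29 ≤ ρ²=61; F_rep = 9·(2,5)/29² = (0.0214,0.0535)
o2: d²=225 > ρ²=61 → inactive
o3: d²=549 > ρ²=61 → inactive
F = F_att + ΣF_rep = (8.5214,2.5535)
Δp = p'−p = (2.1304,0.6384); α = Δx/Fx = (14333/6728) / (14333/1682) = 1/4
check: Δy/Fy = (4295/6728) / (4295/1682) = 1/4 ✓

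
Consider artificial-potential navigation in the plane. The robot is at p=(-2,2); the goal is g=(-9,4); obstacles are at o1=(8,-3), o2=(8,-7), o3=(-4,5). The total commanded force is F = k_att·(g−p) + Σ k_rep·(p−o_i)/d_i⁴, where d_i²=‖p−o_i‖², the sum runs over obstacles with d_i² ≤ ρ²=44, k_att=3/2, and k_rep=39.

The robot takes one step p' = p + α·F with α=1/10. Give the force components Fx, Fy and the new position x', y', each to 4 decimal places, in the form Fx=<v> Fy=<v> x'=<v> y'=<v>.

Fx=-10.0385 Fy=2.3077 x'=-3.0038 y'=2.2308

F_att = 3/2·(g−p) = 3/2·(-7,2) = (-10.5000,3.0000)
o1: d²=125 > ρ²=44 → inactive
o2: d²=181 > ρ²=44 → inactive
o3: d²=13 ≤ ρ²=44; F_rep = 39·(2,-3)/13² = (0.4615,-0.6923)
F = F_att + ΣF_rep = (-10.0385,2.3077)
p' = p + 1/10·F = (-3.0038,2.2308)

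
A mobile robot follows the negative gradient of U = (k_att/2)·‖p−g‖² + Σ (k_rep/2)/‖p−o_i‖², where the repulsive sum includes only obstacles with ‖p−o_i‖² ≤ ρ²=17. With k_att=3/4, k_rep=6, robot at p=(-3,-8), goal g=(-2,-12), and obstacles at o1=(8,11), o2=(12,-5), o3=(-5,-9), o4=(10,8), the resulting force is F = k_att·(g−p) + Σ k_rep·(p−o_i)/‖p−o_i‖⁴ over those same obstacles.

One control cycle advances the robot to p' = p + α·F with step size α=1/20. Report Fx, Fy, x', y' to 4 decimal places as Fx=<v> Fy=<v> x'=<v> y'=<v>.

Fx=1.2300 Fy=-2.7600 x'=-2.9385 y'=-8.1380

F_att = 3/4·(g−p) = 3/4·(1,-4) = (0.7500,-3.0000)
o1: d²=482 > ρ²=17 → inactive
o2: d²=234 > ρ²=17 → inactive
o3: d²=5 ≤ ρ²=17; F_rep = 6·(2,1)/5² = (0.4800,0.2400)
o4: d²=425 > ρ²=17 → inactive
F = F_att + ΣF_rep = (1.2300,-2.7600)
p' = p + 1/20·F = (-2.9385,-8.1380)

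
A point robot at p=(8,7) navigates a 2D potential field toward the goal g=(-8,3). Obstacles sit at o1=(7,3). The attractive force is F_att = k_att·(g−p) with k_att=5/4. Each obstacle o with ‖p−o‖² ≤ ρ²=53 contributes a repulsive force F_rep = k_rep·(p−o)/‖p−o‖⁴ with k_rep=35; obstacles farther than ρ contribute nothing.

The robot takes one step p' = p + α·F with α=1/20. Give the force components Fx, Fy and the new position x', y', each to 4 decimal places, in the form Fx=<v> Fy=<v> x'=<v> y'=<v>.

Fx=-19.8789 Fy=-4.5156 x'=7.0061 y'=6.7742

F_att = 5/4·(g−p) = 5/4·(-16,-4) = (-20.0000,-5.0000)
o1: d²=17 ≤ ρ²=53; F_rep = 35·(1,4)/17² = (0.1211,0.4844)
F = F_att + ΣF_rep = (-19.8789,-4.5156)
p' = p + 1/20·F = (7.0061,6.7742)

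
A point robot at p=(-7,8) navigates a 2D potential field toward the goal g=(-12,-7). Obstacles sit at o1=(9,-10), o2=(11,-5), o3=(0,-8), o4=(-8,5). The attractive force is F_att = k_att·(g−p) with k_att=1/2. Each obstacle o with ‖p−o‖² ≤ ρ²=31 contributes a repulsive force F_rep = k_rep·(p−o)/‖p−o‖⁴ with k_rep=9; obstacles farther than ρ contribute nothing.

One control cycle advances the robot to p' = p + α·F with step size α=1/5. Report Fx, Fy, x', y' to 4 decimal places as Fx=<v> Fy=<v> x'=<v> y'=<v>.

Fx=-2.4100 Fy=-7.2300 x'=-7.4820 y'=6.5540

F_att = 1/2·(g−p) = 1/2·(-5,-15) = (-2.5000,-7.5000)
o1: d²=580 > ρ²=31 → inactive
o2: d²=493 > ρ²=31 → inactive
o3: d²=305 > ρ²=31 → inactive
o4: d²=10 ≤ ρ²=31; F_rep = 9·(1,3)/10² = (0.0900,0.2700)
F = F_att + ΣF_rep = (-2.4100,-7.2300)
p' = p + 1/5·F = (-7.4820,6.5540)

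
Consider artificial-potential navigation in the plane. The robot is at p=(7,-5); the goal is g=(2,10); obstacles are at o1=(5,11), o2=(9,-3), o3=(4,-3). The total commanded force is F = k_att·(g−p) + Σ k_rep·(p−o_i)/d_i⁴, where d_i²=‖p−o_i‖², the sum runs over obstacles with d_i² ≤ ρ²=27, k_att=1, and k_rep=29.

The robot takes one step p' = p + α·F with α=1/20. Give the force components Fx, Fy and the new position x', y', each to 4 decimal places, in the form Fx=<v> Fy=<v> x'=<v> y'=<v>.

Fx=-5.3915 Fy=13.7506 x'=6.7304 y'=-4.3125

F_att = 1·(g−p) = 1·(-5,15) = (-5.0000,15.0000)
o1: d²=260 > ρ²=27 → inactive
o2: d²=8 ≤ ρ²=27; F_rep = 29·(-2,-2)/8² = (-0.9062,-0.9062)
o3: d²=13 ≤ ρ²=27; F_rep = 29·(3,-2)/13² = (0.5148,-0.3432)
F = F_att + ΣF_rep = (-5.3915,13.7506)
p' = p + 1/20·F = (6.7304,-4.3125)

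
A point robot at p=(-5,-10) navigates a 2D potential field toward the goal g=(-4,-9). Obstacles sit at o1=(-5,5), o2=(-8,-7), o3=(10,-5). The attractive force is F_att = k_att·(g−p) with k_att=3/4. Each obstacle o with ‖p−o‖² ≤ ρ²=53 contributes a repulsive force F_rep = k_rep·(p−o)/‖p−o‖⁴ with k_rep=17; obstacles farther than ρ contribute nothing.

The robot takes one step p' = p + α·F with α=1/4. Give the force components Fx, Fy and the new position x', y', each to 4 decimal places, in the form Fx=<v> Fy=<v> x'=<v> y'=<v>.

F_att = 3/4·(g−p) = 3/4·(1,1) = (0.7500,0.7500)
o1: d²=225 > ρ²=53 → inactive
o2: d²=18 ≤ ρ²=53; F_rep = 17·(3,-3)/18² = (0.1574,-0.1574)
o3: d²=250 > ρ²=53 → inactive
F = F_att + ΣF_rep = (0.9074,0.5926)
p' = p + 1/4·F = (-4.7731,-9.8519)

Fx=0.9074 Fy=0.5926 x'=-4.7731 y'=-9.8519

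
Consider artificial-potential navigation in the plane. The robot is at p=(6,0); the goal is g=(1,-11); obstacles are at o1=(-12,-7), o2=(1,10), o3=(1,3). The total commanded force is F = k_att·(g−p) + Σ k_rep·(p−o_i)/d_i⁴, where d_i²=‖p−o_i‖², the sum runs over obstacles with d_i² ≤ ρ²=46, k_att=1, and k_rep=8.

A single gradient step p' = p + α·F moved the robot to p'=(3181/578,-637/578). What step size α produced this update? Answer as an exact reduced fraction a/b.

F_att = 1·(g−p) = 1·(-5,-11) = (-5.0000,-11.0000)
o1: d²=373 > ρ²=46 → inactive
o2: d²=125 > ρ²=46 → inactive
o3: d²=34 ≤ ρ²=46; F_rep = 8·(5,-3)/34² = (0.0346,-0.0208)
F = F_att + ΣF_rep = (-4.9654,-11.0208)
Δp = p'−p = (-0.4965,-1.1021); α = Δx/Fx = (-287/578) / (-1435/289) = 1/10
check: Δy/Fy = (-637/578) / (-3185/289) = 1/10 ✓

α = 1/10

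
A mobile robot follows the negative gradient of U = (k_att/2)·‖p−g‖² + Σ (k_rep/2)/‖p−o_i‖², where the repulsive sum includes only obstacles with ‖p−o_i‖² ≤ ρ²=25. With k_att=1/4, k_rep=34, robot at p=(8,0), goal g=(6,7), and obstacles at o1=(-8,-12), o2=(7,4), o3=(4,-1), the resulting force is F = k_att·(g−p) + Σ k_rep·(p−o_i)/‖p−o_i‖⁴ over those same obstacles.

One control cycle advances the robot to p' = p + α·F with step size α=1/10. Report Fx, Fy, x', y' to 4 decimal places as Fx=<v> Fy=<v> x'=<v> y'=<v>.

Fx=0.0882 Fy=1.3971 x'=8.0088 y'=0.1397

F_att = 1/4·(g−p) = 1/4·(-2,7) = (-0.5000,1.7500)
o1: d²=400 > ρ²=25 → inactive
o2: d²=17 ≤ ρ²=25; F_rep = 34·(1,-4)/17² = (0.1176,-0.4706)
o3: d²=17 ≤ ρ²=25; F_rep = 34·(4,1)/17² = (0.4706,0.1176)
F = F_att + ΣF_rep = (0.0882,1.3971)
p' = p + 1/10·F = (8.0088,0.1397)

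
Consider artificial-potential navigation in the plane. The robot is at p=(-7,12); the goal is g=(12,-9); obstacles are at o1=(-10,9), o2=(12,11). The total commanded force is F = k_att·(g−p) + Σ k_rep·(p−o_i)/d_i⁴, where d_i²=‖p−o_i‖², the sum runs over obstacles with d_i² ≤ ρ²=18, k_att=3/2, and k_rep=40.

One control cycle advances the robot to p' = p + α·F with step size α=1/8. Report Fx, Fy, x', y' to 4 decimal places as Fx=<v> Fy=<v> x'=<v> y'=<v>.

Fx=28.8704 Fy=-31.1296 x'=-3.3912 y'=8.1088

F_att = 3/2·(g−p) = 3/2·(19,-21) = (28.5000,-31.5000)
o1: d²=18 ≤ ρ²=18; F_rep = 40·(3,3)/18² = (0.3704,0.3704)
o2: d²=362 > ρ²=18 → inactive
F = F_att + ΣF_rep = (28.8704,-31.1296)
p' = p + 1/8·F = (-3.3912,8.1088)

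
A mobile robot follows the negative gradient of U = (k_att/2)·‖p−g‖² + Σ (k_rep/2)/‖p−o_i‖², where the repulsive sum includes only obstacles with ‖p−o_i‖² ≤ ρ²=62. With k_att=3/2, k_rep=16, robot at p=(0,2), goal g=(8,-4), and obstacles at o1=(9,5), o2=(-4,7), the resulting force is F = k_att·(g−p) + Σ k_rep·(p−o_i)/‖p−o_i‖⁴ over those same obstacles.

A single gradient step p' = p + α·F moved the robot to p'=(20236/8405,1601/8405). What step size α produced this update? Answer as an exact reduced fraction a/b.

F_att = 3/2·(g−p) = 3/2·(8,-6) = (12.0000,-9.0000)
o1: d²=90 > ρ²=62 → inactive
o2: d²=41 ≤ ρ²=62; F_rep = 16·(4,-5)/41² = (0.0381,-0.0476)
F = F_att + ΣF_rep = (12.0381,-9.0476)
Δp = p'−p = (2.4076,-1.8095); α = Δx/Fx = (20236/8405) / (20236/1681) = 1/5
check: Δy/Fy = (-15209/8405) / (-15209/1681) = 1/5 ✓

α = 1/5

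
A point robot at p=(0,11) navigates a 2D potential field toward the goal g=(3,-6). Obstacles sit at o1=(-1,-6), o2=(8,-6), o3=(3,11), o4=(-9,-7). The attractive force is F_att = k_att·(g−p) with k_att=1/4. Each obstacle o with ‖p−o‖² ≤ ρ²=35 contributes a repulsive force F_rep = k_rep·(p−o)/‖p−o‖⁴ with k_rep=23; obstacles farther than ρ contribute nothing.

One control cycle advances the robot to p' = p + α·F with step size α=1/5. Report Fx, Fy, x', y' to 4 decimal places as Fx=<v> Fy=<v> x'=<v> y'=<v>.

F_att = 1/4·(g−p) = 1/4·(3,-17) = (0.7500,-4.2500)
o1: d²=290 > ρ²=35 → inactive
o2: d²=353 > ρ²=35 → inactive
o3: d²=9 ≤ ρ²=35; F_rep = 23·(-3,0)/9² = (-0.8519,0.0000)
o4: d²=405 > ρ²=35 → inactive
F = F_att + ΣF_rep = (-0.1019,-4.2500)
p' = p + 1/5·F = (-0.0204,10.1500)

Fx=-0.1019 Fy=-4.2500 x'=-0.0204 y'=10.1500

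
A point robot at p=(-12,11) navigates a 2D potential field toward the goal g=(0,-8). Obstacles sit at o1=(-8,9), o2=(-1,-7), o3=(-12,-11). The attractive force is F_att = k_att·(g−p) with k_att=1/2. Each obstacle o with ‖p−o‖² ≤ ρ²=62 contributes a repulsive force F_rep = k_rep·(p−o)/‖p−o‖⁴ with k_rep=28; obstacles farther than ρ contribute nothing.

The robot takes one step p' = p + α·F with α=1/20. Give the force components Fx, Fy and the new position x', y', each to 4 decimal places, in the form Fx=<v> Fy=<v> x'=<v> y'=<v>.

Fx=5.7200 Fy=-9.3600 x'=-11.7140 y'=10.5320

F_att = 1/2·(g−p) = 1/2·(12,-19) = (6.0000,-9.5000)
o1: d²=20 ≤ ρ²=62; F_rep = 28·(-4,2)/20² = (-0.2800,0.1400)
o2: d²=445 > ρ²=62 → inactive
o3: d²=484 > ρ²=62 → inactive
F = F_att + ΣF_rep = (5.7200,-9.3600)
p' = p + 1/20·F = (-11.7140,10.5320)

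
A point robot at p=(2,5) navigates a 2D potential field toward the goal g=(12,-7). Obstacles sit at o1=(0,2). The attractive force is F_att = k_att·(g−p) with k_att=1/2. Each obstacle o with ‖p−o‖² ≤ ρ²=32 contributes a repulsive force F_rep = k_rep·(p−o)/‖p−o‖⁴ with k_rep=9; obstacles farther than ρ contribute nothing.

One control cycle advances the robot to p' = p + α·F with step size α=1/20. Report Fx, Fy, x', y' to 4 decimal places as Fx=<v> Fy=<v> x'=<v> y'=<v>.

Fx=5.1065 Fy=-5.8402 x'=2.2553 y'=4.7080

F_att = 1/2·(g−p) = 1/2·(10,-12) = (5.0000,-6.0000)
o1: d²=13 ≤ ρ²=32; F_rep = 9·(2,3)/13² = (0.1065,0.1598)
F = F_att + ΣF_rep = (5.1065,-5.8402)
p' = p + 1/20·F = (2.2553,4.7080)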